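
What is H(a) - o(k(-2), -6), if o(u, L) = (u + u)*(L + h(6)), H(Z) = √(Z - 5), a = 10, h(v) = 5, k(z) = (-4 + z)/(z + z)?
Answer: 3 + √5 ≈ 5.2361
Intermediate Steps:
k(z) = (-4 + z)/(2*z) (k(z) = (-4 + z)/((2*z)) = (-4 + z)*(1/(2*z)) = (-4 + z)/(2*z))
H(Z) = √(-5 + Z)
o(u, L) = 2*u*(5 + L) (o(u, L) = (u + u)*(L + 5) = (2*u)*(5 + L) = 2*u*(5 + L))
H(a) - o(k(-2), -6) = √(-5 + 10) - 2*(½)*(-4 - 2)/(-2)*(5 - 6) = √5 - 2*(½)*(-½)*(-6)*(-1) = √5 - 2*3*(-1)/2 = √5 - 1*(-3) = √5 + 3 = 3 + √5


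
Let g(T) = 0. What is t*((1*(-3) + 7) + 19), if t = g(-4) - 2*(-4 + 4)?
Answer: 0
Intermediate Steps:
t = 0 (t = 0 - 2*(-4 + 4) = 0 - 2*0 = 0 + 0 = 0)
t*((1*(-3) + 7) + 19) = 0*((1*(-3) + 7) + 19) = 0*((-3 + 7) + 19) = 0*(4 + 19) = 0*23 = 0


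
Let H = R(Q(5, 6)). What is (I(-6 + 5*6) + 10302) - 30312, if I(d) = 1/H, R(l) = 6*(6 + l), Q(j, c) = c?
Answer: -1440719/72 ≈ -20010.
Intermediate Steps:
R(l) = 36 + 6*l
H = 72 (H = 36 + 6*6 = 36 + 36 = 72)
I(d) = 1/72
(I(-6 + 5*6) + 10302) - 30312 = (1/72 + 10302) - 30312 = 741745/72 - 30312 = -1440719/72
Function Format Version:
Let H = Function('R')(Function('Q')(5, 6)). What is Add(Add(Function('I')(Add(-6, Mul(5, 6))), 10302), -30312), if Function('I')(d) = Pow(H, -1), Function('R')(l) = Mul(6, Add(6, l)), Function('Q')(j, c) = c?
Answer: Rational(-1440719, 72) ≈ -20010.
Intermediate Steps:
Function('R')(l) = Add(36, Mul(6, l))
H = 72 (H = Add(36, Mul(6, 6)) = Add(36, 36) = 72)
Function('I')(d) = Rational(1, 72) (Function('I')(d) = Pow(72, -1) = Rational(1, 72))
Add(Add(Function('I')(Add(-6, Mul(5, 6))), 10302), -30312) = Add(Add(Rational(1, 72), 10302), -30312) = Add(Rational(741745, 72), -30312) = Rational(-1440719, 72)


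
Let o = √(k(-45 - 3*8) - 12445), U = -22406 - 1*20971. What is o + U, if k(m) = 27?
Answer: -43377 + I*√12418 ≈ -43377.0 + 111.44*I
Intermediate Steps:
U = -43377 (U = -22406 - 20971 = -43377)
o = I*√12418 (o = √(27 - 12445) = √(-12418) = I*√12418 ≈ 111.44*I)
o + U = I*√12418 - 43377 = -43377 + I*√12418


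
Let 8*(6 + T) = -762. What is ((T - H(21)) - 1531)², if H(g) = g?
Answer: 43731769/16 ≈ 2.7332e+6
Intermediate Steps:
T = -405/4 (T = -6 + (⅛)*(-762) = -6 - 381/4 = -405/4 ≈ -101.25)
((T - H(21)) - 1531)² = ((-405/4 - 1*21) - 1531)² = ((-405/4 - 21) - 1531)² = (-489/4 - 1531)² = (-6613/4)² = 43731769/16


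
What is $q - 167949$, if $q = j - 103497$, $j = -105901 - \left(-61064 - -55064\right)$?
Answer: $-371347$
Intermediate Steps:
$j = -99901$ ($j = -105901 - \left(-61064 + 55064\right) = -105901 - -6000 = -105901 + 6000 = -99901$)
$q = -203398$ ($q = -99901 - 103497 = -203398$)
$q - 167949 = -203398 - 167949 = -371347$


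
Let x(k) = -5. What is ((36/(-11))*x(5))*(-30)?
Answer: -5400/11 ≈ -490.91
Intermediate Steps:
((36/(-11))*x(5))*(-30) = ((36/(-11))*(-5))*(-30) = ((36*(-1/11))*(-5))*(-30) = -36/11*(-5)*(-30) = (180/11)*(-30) = -5400/11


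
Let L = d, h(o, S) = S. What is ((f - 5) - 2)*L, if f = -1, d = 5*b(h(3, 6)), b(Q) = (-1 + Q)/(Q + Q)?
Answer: -50/3 ≈ -16.667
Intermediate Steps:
b(Q) = (-1 + Q)/(2*Q) (b(Q) = (-1 + Q)/((2*Q)) = (-1 + Q)*(1/(2*Q)) = (-1 + Q)/(2*Q))
d = 25/12 (d = 5*((1/2)*(-1 + 6)/6) = 5*((1/2)*(1/6)*5) = 5*(5/12) = 25/12 ≈ 2.0833)
L = 25/12 ≈ 2.0833
((f - 5) - 2)*L = ((-1 - 5) - 2)*(25/12) = (-6 - 2)*(25/12) = -8*25/12 = -50/3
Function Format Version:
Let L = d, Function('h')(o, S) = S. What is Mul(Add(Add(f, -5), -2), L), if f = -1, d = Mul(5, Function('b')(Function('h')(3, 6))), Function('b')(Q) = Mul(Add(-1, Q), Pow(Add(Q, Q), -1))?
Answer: Rational(-50, 3) ≈ -16.667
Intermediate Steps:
Function('b')(Q) = Mul(Rational(1, 2), Pow(Q, -1), Add(-1, Q)) (Function('b')(Q) = Mul(Add(-1, Q), Pow(Mul(2, Q), -1)) = Mul(Add(-1, Q), Mul(Rational(1, 2), Pow(Q, -1))) = Mul(Rational(1, 2), Pow(Q, -1), Add(-1, Q)))
d = Rational(25, 12) (d = Mul(5, Mul(Rational(1, 2), Pow(6, -1), Add(-1, 6))) = Mul(5, Mul(Rational(1, 2), Rational(1, 6), 5)) = Mul(5, Rational(5, 12)) = Rational(25, 12) ≈ 2.0833)
L = Rational(25, 12) ≈ 2.0833
Mul(Add(Add(f, -5), -2), L) = Mul(Add(Add(-1, -5), -2), Rational(25, 12)) = Mul(Add(-6, -2), Rational(25, 12)) = Mul(-8, Rational(25, 12)) = Rational(-50, 3)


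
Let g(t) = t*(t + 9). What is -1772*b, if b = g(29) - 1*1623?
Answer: 923212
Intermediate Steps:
g(t) = t*(9 + t)
b = -521 (b = 29*(9 + 29) - 1*1623 = 29*38 - 1623 = 1102 - 1623 = -521)
-1772*b = -1772*(-521) = 923212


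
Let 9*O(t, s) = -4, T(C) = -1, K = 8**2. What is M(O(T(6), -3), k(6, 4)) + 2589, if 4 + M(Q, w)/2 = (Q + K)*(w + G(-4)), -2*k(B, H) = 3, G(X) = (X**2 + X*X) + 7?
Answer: 22043/3 ≈ 7347.7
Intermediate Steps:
G(X) = 7 + 2*X**2 (G(X) = (X**2 + X**2) + 7 = 2*X**2 + 7 = 7 + 2*X**2)
K = 64
k(B, H) = -3/2 (k(B, H) = -1/2*3 = -3/2)
O(t, s) = -4/9 (O(t, s) = (1/9)*(-4) = -4/9)
M(Q, w) = -8 + 2*(39 + w)*(64 + Q) (M(Q, w) = -8 + 2*((Q + 64)*(w + (7 + 2*(-4)**2))) = -8 + 2*((64 + Q)*(w + (7 + 2*16))) = -8 + 2*((64 + Q)*(w + (7 + 32))) = -8 + 2*((64 + Q)*(w + 39)) = -8 + 2*((64 + Q)*(39 + w)) = -8 + 2*((39 + w)*(64 + Q)) = -8 + 2*(39 + w)*(64 + Q))
M(O(T(6), -3), k(6, 4)) + 2589 = (4984 + 78*(-4/9) + 128*(-3/2) + 2*(-4/9)*(-3/2)) + 2589 = (4984 - 104/3 - 192 + 4/3) + 2589 = 14276/3 + 2589 = 22043/3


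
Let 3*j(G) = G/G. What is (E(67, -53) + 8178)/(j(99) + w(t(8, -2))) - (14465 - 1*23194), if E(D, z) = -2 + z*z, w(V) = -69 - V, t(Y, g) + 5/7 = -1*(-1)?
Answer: 12408907/1448 ≈ 8569.7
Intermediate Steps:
t(Y, g) = 2/7 (t(Y, g) = -5/7 - 1*(-1) = -5/7 + 1 = 2/7)
j(G) = ⅓ (j(G) = (G/G)/3 = (⅓)*1 = ⅓)
E(D, z) = -2 + z²
(E(67, -53) + 8178)/(j(99) + w(t(8, -2))) - (14465 - 1*23194) = ((-2 + (-53)²) + 8178)/(⅓ + (-69 - 1*2/7)) - (14465 - 1*23194) = ((-2 + 2809) + 8178)/(⅓ + (-69 - 2/7)) - (14465 - 23194) = (2807 + 8178)/(⅓ - 485/7) - 1*(-8729) = 10985/(-1448/21) + 8729 = 10985*(-21/1448) + 8729 = -230685/1448 + 8729 = 12408907/1448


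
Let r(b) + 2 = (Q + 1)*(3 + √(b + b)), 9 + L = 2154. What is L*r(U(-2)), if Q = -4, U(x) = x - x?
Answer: -23595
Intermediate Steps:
U(x) = 0
L = 2145 (L = -9 + 2154 = 2145)
r(b) = -11 - 3*√2*√b (r(b) = -2 + (-4 + 1)*(3 + √(b + b)) = -2 - 3*(3 + √(2*b)) = -2 - 3*(3 + √2*√b) = -2 + (-9 - 3*√2*√b) = -11 - 3*√2*√b)
L*r(U(-2)) = 2145*(-11 - 3*√2*√0) = 2145*(-11 - 3*√2*0) = 2145*(-11 + 0) = 2145*(-11) = -23595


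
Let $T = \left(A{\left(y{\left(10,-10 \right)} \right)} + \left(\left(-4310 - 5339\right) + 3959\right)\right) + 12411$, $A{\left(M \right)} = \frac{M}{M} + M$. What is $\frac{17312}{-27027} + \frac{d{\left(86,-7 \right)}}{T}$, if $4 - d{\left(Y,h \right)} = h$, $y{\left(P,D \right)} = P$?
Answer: $- \frac{1174213}{1837836} \approx -0.63891$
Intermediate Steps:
$d{\left(Y,h \right)} = 4 - h$
$A{\left(M \right)} = 1 + M$
$T = 6732$ ($T = \left(\left(1 + 10\right) + \left(\left(-4310 - 5339\right) + 3959\right)\right) + 12411 = \left(11 + \left(-9649 + 3959\right)\right) + 12411 = \left(11 - 5690\right) + 12411 = -5679 + 12411 = 6732$)
$\frac{17312}{-27027} + \frac{d{\left(86,-7 \right)}}{T} = \frac{17312}{-27027} + \frac{4 - -7}{6732} = 17312 \left(- \frac{1}{27027}\right) + \left(4 + 7\right) \frac{1}{6732} = - \frac{17312}{27027} + 11 \cdot \frac{1}{6732} = - \frac{17312}{27027} + \frac{1}{612} = - \frac{1174213}{1837836}$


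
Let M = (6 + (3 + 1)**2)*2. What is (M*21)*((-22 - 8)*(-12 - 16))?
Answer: 776160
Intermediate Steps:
M = 44 (M = (6 + 4**2)*2 = (6 + 16)*2 = 22*2 = 44)
(M*21)*((-22 - 8)*(-12 - 16)) = (44*21)*((-22 - 8)*(-12 - 16)) = 924*(-30*(-28)) = 924*840 = 776160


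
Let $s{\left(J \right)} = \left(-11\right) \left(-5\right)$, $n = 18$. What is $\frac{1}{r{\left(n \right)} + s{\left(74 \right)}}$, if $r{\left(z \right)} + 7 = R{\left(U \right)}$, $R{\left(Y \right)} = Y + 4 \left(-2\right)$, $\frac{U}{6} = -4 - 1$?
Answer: $\frac{1}{10} \approx 0.1$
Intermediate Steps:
$U = -30$ ($U = 6 \left(-4 - 1\right) = 6 \left(-5\right) = -30$)
$R{\left(Y \right)} = -8 + Y$ ($R{\left(Y \right)} = Y - 8 = -8 + Y$)
$s{\left(J \right)} = 55$
$r{\left(z \right)} = -45$ ($r{\left(z \right)} = -7 - 38 = -45$)
$\frac{1}{r{\left(n \right)} + s{\left(74 \right)}} = \frac{1}{-45 + 55} = \frac{1}{10}$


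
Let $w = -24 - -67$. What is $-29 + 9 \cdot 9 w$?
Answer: $3454$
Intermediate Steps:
$w = 43$ ($w = -24 + 67 = 43$)
$-29 + 9 \cdot 9 w = -29 + 9 \cdot 9 \cdot 43 = -29 + 81 \cdot 43 = -29 + 3483 = 3454$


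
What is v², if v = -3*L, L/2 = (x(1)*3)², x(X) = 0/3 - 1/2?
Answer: 729/4 ≈ 182.25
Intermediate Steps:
x(X) = -½ (x(X) = 0*(⅓) - 1*½ = 0 - ½ = -½)
L = 9/2 (L = 2*(-½*3)² = 2*(-3/2)² = 2*(9/4) = 9/2 ≈ 4.5000)
v = -27/2 (v = -3*9/2 = -27/2 ≈ -13.500)
v² = (-27/2)² = 729/4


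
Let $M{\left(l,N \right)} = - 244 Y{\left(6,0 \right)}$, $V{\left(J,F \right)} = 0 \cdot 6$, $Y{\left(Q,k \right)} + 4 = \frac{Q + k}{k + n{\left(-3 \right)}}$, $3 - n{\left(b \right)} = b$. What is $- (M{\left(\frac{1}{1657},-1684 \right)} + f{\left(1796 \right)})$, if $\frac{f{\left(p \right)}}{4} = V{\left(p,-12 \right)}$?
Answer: $-732$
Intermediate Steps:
$n{\left(b \right)} = 3 - b$
$Y{\left(Q,k \right)} = -4 + \frac{Q + k}{6 + k}$ ($Y{\left(Q,k \right)} = -4 + \frac{Q + k}{k + \left(3 - -3\right)} = -4 + \frac{Q + k}{k + \left(3 + 3\right)} = -4 + \frac{Q + k}{k + 6} = -4 + \frac{Q + k}{6 + k}$)
$V{\left(J,F \right)} = 0$
$M{\left(l,N \right)} = 732$ ($M{\left(l,N \right)} = - 244 \frac{-24 + 6 - 0}{6 + 0} = - 244 \frac{-24 + 6 + 0}{6} = - 244 \cdot \frac{1}{6} \left(-18\right) = \left(-244\right) \left(-3\right) = 732$)
$f{\left(p \right)} = 0$ ($f{\left(p \right)} = 4 \cdot 0 = 0$)
$- (M{\left(\frac{1}{1657},-1684 \right)} + f{\left(1796 \right)}) = - (732 + 0) = \left(-1\right) 732 = -732$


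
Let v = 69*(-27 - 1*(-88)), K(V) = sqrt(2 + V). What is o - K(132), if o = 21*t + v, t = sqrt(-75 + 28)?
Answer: 4209 - sqrt(134) + 21*I*sqrt(47) ≈ 4197.4 + 143.97*I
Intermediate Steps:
t = I*sqrt(47) (t = sqrt(-47) = I*sqrt(47) ≈ 6.8557*I)
v = 4209 (v = 69*(-27 + 88) = 69*61 = 4209)
o = 4209 + 21*I*sqrt(47) (o = 21*(I*sqrt(47)) + 4209 = 21*I*sqrt(47) + 4209 = 4209 + 21*I*sqrt(47) ≈ 4209.0 + 143.97*I)
o - K(132) = (4209 + 21*I*sqrt(47)) - sqrt(2 + 132) = (4209 + 21*I*sqrt(47)) - sqrt(134) = 4209 - sqrt(134) + 21*I*sqrt(47)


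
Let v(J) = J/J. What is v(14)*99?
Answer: 99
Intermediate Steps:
v(J) = 1
v(14)*99 = 1*99 = 99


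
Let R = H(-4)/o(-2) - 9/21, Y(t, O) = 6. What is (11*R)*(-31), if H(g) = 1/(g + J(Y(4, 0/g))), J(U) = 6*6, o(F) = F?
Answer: 67859/448 ≈ 151.47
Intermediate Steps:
J(U) = 36
H(g) = 1/(36 + g) (H(g) = 1/(g + 36) = 1/(36 + g))
R = -199/448 (R = 1/((36 - 4)*(-2)) - 9/21 = -1/2/32 - 9*1/21 = (1/32)*(-1/2) - 3/7 = -1/64 - 3/7 = -199/448 ≈ -0.44420)
(11*R)*(-31) = (11*(-199/448))*(-31) = -2189/448*(-31) = 67859/448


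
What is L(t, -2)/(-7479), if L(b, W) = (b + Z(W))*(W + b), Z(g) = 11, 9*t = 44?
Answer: -3718/605799 ≈ -0.0061373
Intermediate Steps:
t = 44/9 (t = (⅑)*44 = 44/9 ≈ 4.8889)
L(b, W) = (11 + b)*(W + b) (L(b, W) = (b + 11)*(W + b) = (11 + b)*(W + b))
L(t, -2)/(-7479) = ((44/9)² + 11*(-2) + 11*(44/9) - 2*44/9)/(-7479) = (1936/81 - 22 + 484/9 - 88/9)*(-1/7479) = (3718/81)*(-1/7479) = -3718/605799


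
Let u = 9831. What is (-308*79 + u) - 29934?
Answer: -44435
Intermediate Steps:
(-308*79 + u) - 29934 = (-308*79 + 9831) - 29934 = (-24332 + 9831) - 29934 = -14501 - 29934 = -44435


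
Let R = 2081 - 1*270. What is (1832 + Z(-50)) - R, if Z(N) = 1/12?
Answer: 253/12 ≈ 21.083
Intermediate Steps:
Z(N) = 1/12
R = 1811 (R = 2081 - 270 = 1811)
(1832 + Z(-50)) - R = (1832 + 1/12) - 1*1811 = 21985/12 - 1811 = 253/12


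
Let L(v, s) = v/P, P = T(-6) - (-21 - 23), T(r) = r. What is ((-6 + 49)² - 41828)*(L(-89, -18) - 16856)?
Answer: 25611227043/38 ≈ 6.7398e+8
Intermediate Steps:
P = 38 (P = -6 - (-21 - 23) = -6 - 1*(-44) = -6 + 44 = 38)
L(v, s) = v/38
((-6 + 49)² - 41828)*(L(-89, -18) - 16856) = ((-6 + 49)² - 41828)*((1/38)*(-89) - 16856) = (43² - 41828)*(-89/38 - 16856) = (1849 - 41828)*(-640617/38) = -39979*(-640617/38) = 25611227043/38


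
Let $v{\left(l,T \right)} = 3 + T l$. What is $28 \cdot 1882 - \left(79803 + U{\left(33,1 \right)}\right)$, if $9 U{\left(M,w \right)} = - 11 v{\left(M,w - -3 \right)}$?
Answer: $-26942$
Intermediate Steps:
$U{\left(M,w \right)} = - \frac{11}{3} - \frac{11 M \left(3 + w\right)}{9}$ ($U{\left(M,w \right)} = \frac{\left(-11\right) \left(3 + \left(w - -3\right) M\right)}{9} = \frac{\left(-11\right) \left(3 + \left(w + 3\right) M\right)}{9} = \frac{\left(-11\right) \left(3 + \left(3 + w\right) M\right)}{9} = \frac{\left(-11\right) \left(3 + M \left(3 + w\right)\right)}{9} = \frac{-33 - 11 M \left(3 + w\right)}{9} = - \frac{11}{3} - \frac{11 M \left(3 + w\right)}{9}$)
$28 \cdot 1882 - \left(79803 + U{\left(33,1 \right)}\right) = 28 \cdot 1882 - \left(\frac{239398}{3} - \frac{121 \left(3 + 1\right)}{3}\right) = 52696 - \left(\frac{239398}{3} - \frac{121}{3} \cdot 4\right) = 52696 - 79638 = -26942$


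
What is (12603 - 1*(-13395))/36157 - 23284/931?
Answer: -43035550/1771693 ≈ -24.291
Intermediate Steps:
(12603 - 1*(-13395))/36157 - 23284/931 = (12603 + 13395)*(1/36157) - 23284*1/931 = 25998*(1/36157) - 23284/931 = 25998/36157 - 23284/931 = -43035550/1771693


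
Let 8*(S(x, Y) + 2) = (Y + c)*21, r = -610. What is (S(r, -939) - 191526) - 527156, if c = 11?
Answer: -721120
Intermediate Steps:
S(x, Y) = 215/8 + 21*Y/8 (S(x, Y) = -2 + ((Y + 11)*21)/8 = -2 + ((11 + Y)*21)/8 = -2 + (231 + 21*Y)/8 = -2 + (231/8 + 21*Y/8) = 215/8 + 21*Y/8)
(S(r, -939) - 191526) - 527156 = ((215/8 + (21/8)*(-939)) - 191526) - 527156 = ((215/8 - 19719/8) - 191526) - 527156 = (-2438 - 191526) - 527156 = -193964 - 527156 = -721120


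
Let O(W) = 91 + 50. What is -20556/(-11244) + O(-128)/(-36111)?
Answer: 20575342/11278669 ≈ 1.8243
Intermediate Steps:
O(W) = 141
-20556/(-11244) + O(-128)/(-36111) = -20556/(-11244) + 141/(-36111) = -20556*(-1/11244) + 141*(-1/36111) = 1713/937 - 47/12037 = 20575342/11278669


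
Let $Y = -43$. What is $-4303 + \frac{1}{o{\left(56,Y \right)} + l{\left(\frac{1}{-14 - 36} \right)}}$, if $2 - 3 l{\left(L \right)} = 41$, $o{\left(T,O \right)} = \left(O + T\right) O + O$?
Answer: $- \frac{2646346}{615} \approx -4303.0$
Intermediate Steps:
$o{\left(T,O \right)} = O + O \left(O + T\right)$ ($o{\left(T,O \right)} = O \left(O + T\right) + O = O + O \left(O + T\right)$)
$l{\left(L \right)} = -13$ ($l{\left(L \right)} = \frac{2}{3} - \frac{41}{3} = -13$)
$-4303 + \frac{1}{o{\left(56,Y \right)} + l{\left(\frac{1}{-14 - 36} \right)}} = -4303 + \frac{1}{- 43 \left(1 - 43 + 56\right) - 13} = -4303 + \frac{1}{\left(-43\right) 14 - 13} = -4303 + \frac{1}{-602 - 13} = -4303 + \frac{1}{-615} = -4303 - \frac{1}{615} = - \frac{2646346}{615}$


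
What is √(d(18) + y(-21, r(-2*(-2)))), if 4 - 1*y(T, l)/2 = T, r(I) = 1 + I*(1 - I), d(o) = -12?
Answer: √38 ≈ 6.1644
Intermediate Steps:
y(T, l) = 8 - 2*T
√(d(18) + y(-21, r(-2*(-2)))) = √(-12 + (8 - 2*(-21))) = √(-12 + (8 + 42)) = √(-12 + 50) = √38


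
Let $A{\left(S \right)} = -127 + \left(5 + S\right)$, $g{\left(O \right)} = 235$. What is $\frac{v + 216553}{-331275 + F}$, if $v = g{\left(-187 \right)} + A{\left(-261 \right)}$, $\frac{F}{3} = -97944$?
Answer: $- \frac{10305}{29767} \approx -0.34619$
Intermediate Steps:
$F = -293832$ ($F = 3 \left(-97944\right) = -293832$)
$A{\left(S \right)} = -122 + S$
$v = -148$ ($v = 235 - 383 = -148$)
$\frac{v + 216553}{-331275 + F} = \frac{-148 + 216553}{-331275 - 293832} = \frac{216405}{-625107} = 216405 \left(- \frac{1}{625107}\right) = - \frac{10305}{29767}$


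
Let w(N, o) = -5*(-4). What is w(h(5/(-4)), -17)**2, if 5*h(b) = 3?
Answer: 400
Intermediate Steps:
h(b) = 3/5 (h(b) = (1/5)*3 = 3/5)
w(N, o) = 20
w(h(5/(-4)), -17)**2 = 20**2 = 400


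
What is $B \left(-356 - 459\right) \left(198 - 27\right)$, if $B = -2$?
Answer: $278730$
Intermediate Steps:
$B \left(-356 - 459\right) \left(198 - 27\right) = - 2 \left(-356 - 459\right) \left(198 - 27\right) = - 2 \left(\left(-815\right) 171\right) = \left(-2\right) \left(-139365\right) = 278730$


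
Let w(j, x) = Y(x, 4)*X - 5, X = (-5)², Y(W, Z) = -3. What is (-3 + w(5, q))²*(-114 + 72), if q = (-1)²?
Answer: -289338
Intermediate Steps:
q = 1
X = 25
w(j, x) = -80 (w(j, x) = -3*25 - 5 = -75 - 5 = -80)
(-3 + w(5, q))²*(-114 + 72) = (-3 - 80)²*(-114 + 72) = (-83)²*(-42) = 6889*(-42) = -289338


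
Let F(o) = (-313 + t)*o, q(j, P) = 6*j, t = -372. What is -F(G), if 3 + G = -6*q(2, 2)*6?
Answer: -297975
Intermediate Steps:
G = -435 (G = -3 - 36*2*6 = -3 - 6*12*6 = -3 - 72*6 = -3 - 432 = -435)
F(o) = -685*o (F(o) = (-313 - 372)*o = -685*o)
-F(G) = -(-685)*(-435) = -1*297975 = -297975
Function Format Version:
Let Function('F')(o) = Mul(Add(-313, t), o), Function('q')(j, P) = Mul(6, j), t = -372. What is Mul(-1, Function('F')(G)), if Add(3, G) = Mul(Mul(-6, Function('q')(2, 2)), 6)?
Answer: -297975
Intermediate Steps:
G = -435 (G = Add(-3, Mul(Mul(-6, Mul(6, 2)), 6)) = Add(-3, Mul(Mul(-6, 12), 6)) = Add(-3, Mul(-72, 6)) = Add(-3, -432) = -435)
Function('F')(o) = Mul(-685, o) (Function('F')(o) = Mul(Add(-313, -372), o) = Mul(-685, o))
Mul(-1, Function('F')(G)) = Mul(-1, Mul(-685, -435)) = Mul(-1, 297975) = -297975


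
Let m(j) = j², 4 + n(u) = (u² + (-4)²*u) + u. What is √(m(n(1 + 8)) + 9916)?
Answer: 4*√3926 ≈ 250.63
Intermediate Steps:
n(u) = -4 + u² + 17*u (n(u) = -4 + ((u² + (-4)²*u) + u) = -4 + ((u² + 16*u) + u) = -4 + (u² + 17*u) = -4 + u² + 17*u)
√(m(n(1 + 8)) + 9916) = √((-4 + (1 + 8)² + 17*(1 + 8))² + 9916) = √((-4 + 9² + 17*9)² + 9916) = √((-4 + 81 + 153)² + 9916) = √(230² + 9916) = √(52900 + 9916) = √62816 = 4*√3926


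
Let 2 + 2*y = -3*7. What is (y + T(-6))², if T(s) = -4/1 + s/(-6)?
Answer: 841/4 ≈ 210.25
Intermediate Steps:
y = -23/2 (y = -1 + (-3*7)/2 = -1 + (½)*(-21) = -1 - 21/2 = -23/2 ≈ -11.500)
T(s) = -4 - s/6 (T(s) = -4*1 + s*(-⅙) = -4 - s/6)
(y + T(-6))² = (-23/2 + (-4 - ⅙*(-6)))² = (-23/2 + (-4 + 1))² = (-23/2 - 3)² = (-29/2)² = 841/4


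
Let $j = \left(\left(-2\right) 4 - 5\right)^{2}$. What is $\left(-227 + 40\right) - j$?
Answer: $-356$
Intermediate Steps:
$j = 169$ ($j = \left(-8 - 5\right)^{2} = \left(-13\right)^{2} = 169$)
$\left(-227 + 40\right) - j = \left(-227 + 40\right) - 169 = -187 - 169 = -356$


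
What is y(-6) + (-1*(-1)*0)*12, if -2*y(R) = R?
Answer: 3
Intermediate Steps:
y(R) = -R/2
y(-6) + (-1*(-1)*0)*12 = -½*(-6) + (-1*(-1)*0)*12 = 3 + (1*0)*12 = 3 + 0*12 = 3 + 0 = 3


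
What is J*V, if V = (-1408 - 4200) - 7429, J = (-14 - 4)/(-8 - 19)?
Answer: -26074/3 ≈ -8691.3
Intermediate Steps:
J = ⅔ (J = -18/(-27) = -18*(-1/27) = ⅔ ≈ 0.66667)
V = -13037 (V = -5608 - 7429 = -13037)
J*V = (⅔)*(-13037) = -26074/3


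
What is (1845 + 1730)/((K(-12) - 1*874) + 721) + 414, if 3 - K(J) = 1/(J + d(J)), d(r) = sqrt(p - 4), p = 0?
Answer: 99831378/255877 - 550*I/255877 ≈ 390.15 - 0.0021495*I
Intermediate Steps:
d(r) = 2*I (d(r) = sqrt(0 - 4) = sqrt(-4) = 2*I)
K(J) = 3 - 1/(J + 2*I)
(1845 + 1730)/((K(-12) - 1*874) + 721) + 414 = (1845 + 1730)/(((-1 + 3*(-12) + 6*I)/(-12 + 2*I) - 1*874) + 721) + 414 = 3575/((((-12 - 2*I)/148)*(-1 - 36 + 6*I) - 874) + 721) + 414 = 3575/((((-12 - 2*I)/148)*(-37 + 6*I) - 874) + 721) + 414 = 3575/(((-37 + 6*I)*(-12 - 2*I)/148 - 874) + 721) + 414 = 3575/((-874 + (-37 + 6*I)*(-12 - 2*I)/148) + 721) + 414 = 3575/(-153 + (-37 + 6*I)*(-12 - 2*I)/148) + 414 = 414 + 3575/(-153 + (-37 + 6*I)*(-12 - 2*I)/148)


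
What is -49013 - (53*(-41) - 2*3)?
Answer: -46834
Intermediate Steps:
-49013 - (53*(-41) - 2*3) = -49013 - (-2173 - 6) = -49013 - 1*(-2179) = -49013 + 2179 = -46834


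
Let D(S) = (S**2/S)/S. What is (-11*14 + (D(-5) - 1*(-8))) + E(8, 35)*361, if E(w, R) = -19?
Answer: -7004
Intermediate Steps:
D(S) = 1 (D(S) = S/S = 1)
(-11*14 + (D(-5) - 1*(-8))) + E(8, 35)*361 = (-11*14 + (1 - 1*(-8))) - 19*361 = (-154 + (1 + 8)) - 6859 = (-154 + 9) - 6859 = -145 - 6859 = -7004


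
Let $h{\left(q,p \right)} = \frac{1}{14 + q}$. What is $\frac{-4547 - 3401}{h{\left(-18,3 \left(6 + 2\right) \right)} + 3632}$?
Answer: $- \frac{31792}{14527} \approx -2.1885$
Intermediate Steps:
$\frac{-4547 - 3401}{h{\left(-18,3 \left(6 + 2\right) \right)} + 3632} = \frac{-4547 - 3401}{\frac{1}{14 - 18} + 3632} = - \frac{7948}{\frac{1}{-4} + 3632} = - \frac{7948}{- \frac{1}{4} + 3632} = - \frac{7948}{\frac{14527}{4}} = \left(-7948\right) \frac{4}{14527} = - \frac{31792}{14527}$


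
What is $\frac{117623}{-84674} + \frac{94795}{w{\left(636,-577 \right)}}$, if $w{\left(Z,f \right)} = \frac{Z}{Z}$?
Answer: $\frac{8026554207}{84674} \approx 94794.0$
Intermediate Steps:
$w{\left(Z,f \right)} = 1$
$\frac{117623}{-84674} + \frac{94795}{w{\left(636,-577 \right)}} = \frac{117623}{-84674} + \frac{94795}{1} = 117623 \left(- \frac{1}{84674}\right) + 94795 \cdot 1 = - \frac{117623}{84674} + 94795 = \frac{8026554207}{84674}$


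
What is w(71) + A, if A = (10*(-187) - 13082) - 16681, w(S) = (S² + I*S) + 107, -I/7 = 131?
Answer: -91592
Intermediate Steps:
I = -917 (I = -7*131 = -917)
w(S) = 107 + S² - 917*S (w(S) = (S² - 917*S) + 107 = 107 + S² - 917*S)
A = -31633 (A = (-1870 - 13082) - 16681 = -14952 - 16681 = -31633)
w(71) + A = (107 + 71² - 917*71) - 31633 = (107 + 5041 - 65107) - 31633 = -59959 - 31633 = -91592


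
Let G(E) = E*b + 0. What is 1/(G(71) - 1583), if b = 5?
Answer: -1/1228 ≈ -0.00081433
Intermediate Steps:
G(E) = 5*E (G(E) = E*5 + 0 = 5*E + 0 = 5*E)
1/(G(71) - 1583) = 1/(5*71 - 1583) = 1/(355 - 1583) = 1/(-1228) = -1/1228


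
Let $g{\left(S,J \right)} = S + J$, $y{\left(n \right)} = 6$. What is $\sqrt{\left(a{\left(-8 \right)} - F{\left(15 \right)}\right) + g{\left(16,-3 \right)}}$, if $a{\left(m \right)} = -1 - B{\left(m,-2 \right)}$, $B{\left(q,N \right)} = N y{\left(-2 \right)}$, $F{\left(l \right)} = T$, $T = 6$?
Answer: $3 \sqrt{2} \approx 4.2426$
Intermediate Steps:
$F{\left(l \right)} = 6$
$g{\left(S,J \right)} = J + S$
$B{\left(q,N \right)} = 6 N$ ($B{\left(q,N \right)} = N 6 = 6 N$)
$a{\left(m \right)} = 11$ ($a{\left(m \right)} = -1 - 6 \left(-2\right) = -1 - -12 = -1 + 12 = 11$)
$\sqrt{\left(a{\left(-8 \right)} - F{\left(15 \right)}\right) + g{\left(16,-3 \right)}} = \sqrt{\left(11 - 6\right) + \left(-3 + 16\right)} = \sqrt{\left(11 - 6\right) + 13} = \sqrt{5 + 13} = \sqrt{18} = 3 \sqrt{2}$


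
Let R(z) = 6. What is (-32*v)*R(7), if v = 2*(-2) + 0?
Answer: 768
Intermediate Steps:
v = -4 (v = -4 + 0 = -4)
(-32*v)*R(7) = -32*(-4)*6 = 128*6 = 768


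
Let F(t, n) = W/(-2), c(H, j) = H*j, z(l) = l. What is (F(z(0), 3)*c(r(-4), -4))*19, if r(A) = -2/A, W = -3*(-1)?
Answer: 57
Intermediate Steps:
W = 3
F(t, n) = -3/2 (F(t, n) = 3/(-2) = 3*(-1/2) = -3/2)
(F(z(0), 3)*c(r(-4), -4))*19 = -3*(-2/(-4))*(-4)/2*19 = -3*(-2*(-1/4))*(-4)/2*19 = -3*(-4)/4*19 = -3/2*(-2)*19 = 3*19 = 57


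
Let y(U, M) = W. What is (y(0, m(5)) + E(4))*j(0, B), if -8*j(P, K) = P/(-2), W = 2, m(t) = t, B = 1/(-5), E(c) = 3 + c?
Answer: 0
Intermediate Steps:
B = -1/5 ≈ -0.20000
j(P, K) = P/16 (j(P, K) = -P/(8*(-2)) = -P*(-1)/(8*2) = -(-1)*P/16 = P/16)
y(U, M) = 2
(y(0, m(5)) + E(4))*j(0, B) = (2 + (3 + 4))*((1/16)*0) = (2 + 7)*0 = 9*0 = 0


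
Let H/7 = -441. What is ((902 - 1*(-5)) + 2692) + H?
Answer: 512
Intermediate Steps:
H = -3087 (H = 7*(-441) = -3087)
((902 - 1*(-5)) + 2692) + H = ((902 - 1*(-5)) + 2692) - 3087 = ((902 + 5) + 2692) - 3087 = (907 + 2692) - 3087 = 3599 - 3087 = 512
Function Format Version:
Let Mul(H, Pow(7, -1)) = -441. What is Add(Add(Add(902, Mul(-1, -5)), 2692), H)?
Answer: 512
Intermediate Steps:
H = -3087 (H = Mul(7, -441) = -3087)
Add(Add(Add(902, Mul(-1, -5)), 2692), H) = Add(Add(Add(902, Mul(-1, -5)), 2692), -3087) = Add(Add(Add(902, 5), 2692), -3087) = Add(Add(907, 2692), -3087) = Add(3599, -3087) = 512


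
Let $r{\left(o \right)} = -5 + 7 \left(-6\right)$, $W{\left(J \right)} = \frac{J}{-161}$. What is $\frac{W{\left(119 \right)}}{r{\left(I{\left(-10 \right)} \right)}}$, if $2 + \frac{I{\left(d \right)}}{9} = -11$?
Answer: $\frac{17}{1081} \approx 0.015726$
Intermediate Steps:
$W{\left(J \right)} = - \frac{J}{161}$ ($W{\left(J \right)} = J \left(- \frac{1}{161}\right) = - \frac{J}{161}$)
$I{\left(d \right)} = -117$ ($I{\left(d \right)} = -18 + 9 \left(-11\right) = -18 - 99 = -117$)
$r{\left(o \right)} = -47$ ($r{\left(o \right)} = -5 - 42 = -47$)
$\frac{W{\left(119 \right)}}{r{\left(I{\left(-10 \right)} \right)}} = \frac{\left(- \frac{1}{161}\right) 119}{-47} = \left(- \frac{17}{23}\right) \left(- \frac{1}{47}\right) = \frac{17}{1081}$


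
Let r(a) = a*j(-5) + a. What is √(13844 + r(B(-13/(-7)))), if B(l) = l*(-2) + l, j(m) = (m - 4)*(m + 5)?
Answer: √678265/7 ≈ 117.65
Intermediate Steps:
j(m) = (-4 + m)*(5 + m)
B(l) = -l (B(l) = -2*l + l = -l)
r(a) = a (r(a) = a*(-20 - 5 + (-5)²) + a = a*(-20 - 5 + 25) + a = a*0 + a = 0 + a = a)
√(13844 + r(B(-13/(-7)))) = √(13844 - (-13)/(-7)) = √(13844 - (-13)*(-1)/7) = √(13844 - 1*13/7) = √(13844 - 13/7) = √(96895/7) = √678265/7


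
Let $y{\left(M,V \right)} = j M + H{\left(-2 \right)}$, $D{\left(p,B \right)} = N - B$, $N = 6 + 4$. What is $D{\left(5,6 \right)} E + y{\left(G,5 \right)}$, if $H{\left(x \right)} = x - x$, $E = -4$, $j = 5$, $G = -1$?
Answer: $-21$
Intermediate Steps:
$H{\left(x \right)} = 0$
$N = 10$
$D{\left(p,B \right)} = 10 - B$
$y{\left(M,V \right)} = 5 M$ ($y{\left(M,V \right)} = 5 M + 0 = 5 M$)
$D{\left(5,6 \right)} E + y{\left(G,5 \right)} = \left(10 - 6\right) \left(-4\right) + 5 \left(-1\right) = \left(10 - 6\right) \left(-4\right) - 5 = 4 \left(-4\right) - 5 = -16 - 5 = -21$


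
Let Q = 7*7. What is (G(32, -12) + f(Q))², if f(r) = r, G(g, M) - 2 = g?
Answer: 6889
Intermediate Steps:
G(g, M) = 2 + g
Q = 49
(G(32, -12) + f(Q))² = ((2 + 32) + 49)² = (34 + 49)² = 83² = 6889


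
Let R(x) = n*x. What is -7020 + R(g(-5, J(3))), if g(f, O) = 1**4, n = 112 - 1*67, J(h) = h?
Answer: -6975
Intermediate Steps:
n = 45 (n = 112 - 67 = 45)
g(f, O) = 1
R(x) = 45*x
-7020 + R(g(-5, J(3))) = -7020 + 45*1 = -7020 + 45 = -6975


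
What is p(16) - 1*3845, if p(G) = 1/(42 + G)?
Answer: -223009/58 ≈ -3845.0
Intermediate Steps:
p(16) - 1*3845 = 1/(42 + 16) - 1*3845 = 1/58 - 3845 = -223009/58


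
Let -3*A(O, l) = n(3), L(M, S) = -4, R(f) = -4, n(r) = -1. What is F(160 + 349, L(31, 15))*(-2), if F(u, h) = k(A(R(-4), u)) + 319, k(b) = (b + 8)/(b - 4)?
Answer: -6968/11 ≈ -633.45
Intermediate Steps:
A(O, l) = 1/3 (A(O, l) = -1/3*(-1) = 1/3)
k(b) = (8 + b)/(-4 + b)
F(u, h) = 3484/11 (F(u, h) = (8 + 1/3)/(-4 + 1/3) + 319 = (25/3)/(-11/3) + 319 = -3/11*25/3 + 319 = -25/11 + 319 = 3484/11)
F(160 + 349, L(31, 15))*(-2) = (3484/11)*(-2) = -6968/11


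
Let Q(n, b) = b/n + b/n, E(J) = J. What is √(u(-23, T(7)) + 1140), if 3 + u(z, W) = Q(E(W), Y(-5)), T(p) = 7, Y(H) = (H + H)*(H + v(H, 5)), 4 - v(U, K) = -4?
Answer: √55293/7 ≈ 33.592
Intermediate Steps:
v(U, K) = 8 (v(U, K) = 4 - 1*(-4) = 4 + 4 = 8)
Y(H) = 2*H*(8 + H) (Y(H) = (H + H)*(H + 8) = (2*H)*(8 + H) = 2*H*(8 + H))
Q(n, b) = 2*b/n
u(z, W) = -3 - 60/W (u(z, W) = -3 + 2*(2*(-5)*(8 - 5))/W = -3 + 2*(2*(-5)*3)/W = -3 + 2*(-30)/W = -3 - 60/W)
√(u(-23, T(7)) + 1140) = √((-3 - 60/7) + 1140) = √(-81/7 + 1140) = √(7899/7) = √55293/7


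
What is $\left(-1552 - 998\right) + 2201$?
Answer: $-349$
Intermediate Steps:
$\left(-1552 - 998\right) + 2201 = -2550 + 2201 = -349$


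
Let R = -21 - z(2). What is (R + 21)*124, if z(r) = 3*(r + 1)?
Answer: -1116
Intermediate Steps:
z(r) = 3 + 3*r (z(r) = 3*(1 + r) = 3 + 3*r)
R = -30 (R = -21 - (3 + 3*2) = -21 - (3 + 6) = -21 - 1*9 = -21 - 9 = -30)
(R + 21)*124 = (-30 + 21)*124 = -9*124 = -1116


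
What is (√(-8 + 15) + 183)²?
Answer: (183 + √7)² ≈ 34464.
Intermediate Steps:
(√(-8 + 15) + 183)² = (√7 + 183)² = (183 + √7)²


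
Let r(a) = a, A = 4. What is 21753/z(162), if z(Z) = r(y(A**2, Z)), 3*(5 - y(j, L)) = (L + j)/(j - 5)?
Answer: -717849/13 ≈ -55219.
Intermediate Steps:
y(j, L) = 5 - (L + j)/(3*(-5 + j)) (y(j, L) = 5 - (L + j)/(3*(j - 5)) = 5 - (L + j)/(3*(-5 + j)))
z(Z) = 149/33 - Z/33 (z(Z) = (-75 - Z + 14*4**2)/(3*(-5 + 4**2)) = (-75 - Z + 14*16)/(3*(-5 + 16)) = (1/3)*(-75 - Z + 224)/11 = (1/3)*(1/11)*(149 - Z) = 149/33 - Z/33)
21753/z(162) = 21753/(149/33 - 1/33*162) = 21753/(149/33 - 54/11) = 21753/(-13/33) = 21753*(-33/13) = -717849/13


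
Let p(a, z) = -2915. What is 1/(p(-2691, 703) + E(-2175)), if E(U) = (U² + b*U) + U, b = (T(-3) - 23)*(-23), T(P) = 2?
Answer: 1/3675010 ≈ 2.7211e-7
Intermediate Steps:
b = 483 (b = (2 - 23)*(-23) = -21*(-23) = 483)
E(U) = U² + 484*U (E(U) = (U² + 483*U) + U = U² + 484*U)
1/(p(-2691, 703) + E(-2175)) = 1/(-2915 - 2175*(484 - 2175)) = 1/(-2915 - 2175*(-1691)) = 1/(-2915 + 3677925) = 1/3675010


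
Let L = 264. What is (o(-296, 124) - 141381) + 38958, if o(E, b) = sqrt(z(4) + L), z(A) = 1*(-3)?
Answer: -102423 + 3*sqrt(29) ≈ -1.0241e+5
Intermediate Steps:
z(A) = -3
o(E, b) = 3*sqrt(29) (o(E, b) = sqrt(-3 + 264) = sqrt(261) = 3*sqrt(29))
(o(-296, 124) - 141381) + 38958 = (3*sqrt(29) - 141381) + 38958 = (-141381 + 3*sqrt(29)) + 38958 = -102423 + 3*sqrt(29)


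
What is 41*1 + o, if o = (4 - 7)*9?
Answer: 14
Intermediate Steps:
o = -27 (o = -3*9 = -27)
41*1 + o = 41*1 - 27 = 41 - 27 = 14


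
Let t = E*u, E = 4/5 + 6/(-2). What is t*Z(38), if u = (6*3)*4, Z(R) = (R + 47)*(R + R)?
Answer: -1023264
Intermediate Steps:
Z(R) = 2*R*(47 + R) (Z(R) = (47 + R)*(2*R) = 2*R*(47 + R))
E = -11/5 (E = 4*(⅕) + 6*(-½) = ⅘ - 3 = -11/5 ≈ -2.2000)
u = 72 (u = 18*4 = 72)
t = -792/5 (t = -11/5*72 = -792/5 ≈ -158.40)
t*Z(38) = -1584*38*(47 + 38)/5 = -1584*38*85/5 = -792/5*6460 = -1023264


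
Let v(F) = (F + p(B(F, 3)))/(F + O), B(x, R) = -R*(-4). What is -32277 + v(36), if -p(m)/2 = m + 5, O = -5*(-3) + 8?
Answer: -1904341/59 ≈ -32277.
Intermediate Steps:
O = 23 (O = 15 + 8 = 23)
B(x, R) = 4*R (B(x, R) = -R*(-4) = 4*R)
p(m) = -10 - 2*m (p(m) = -2*(m + 5) = -2*(5 + m) = -10 - 2*m)
v(F) = (-34 + F)/(23 + F) (v(F) = (F + (-10 - 8*3))/(F + 23) = (F + (-10 - 2*12))/(23 + F) = (F + (-10 - 24))/(23 + F) = (F - 34)/(23 + F) = (-34 + F)/(23 + F))
-32277 + v(36) = -32277 + (-34 + 36)/(23 + 36) = -32277 + 2/59 = -1904341/59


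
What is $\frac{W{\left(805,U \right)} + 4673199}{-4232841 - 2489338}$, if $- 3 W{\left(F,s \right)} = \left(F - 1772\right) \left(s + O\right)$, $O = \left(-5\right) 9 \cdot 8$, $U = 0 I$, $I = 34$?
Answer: $- \frac{4557159}{6722179} \approx -0.67793$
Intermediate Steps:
$U = 0$ ($U = 0 \cdot 34 = 0$)
$O = -360$ ($O = \left(-45\right) 8 = -360$)
$W{\left(F,s \right)} = - \frac{\left(-1772 + F\right) \left(-360 + s\right)}{3}$ ($W{\left(F,s \right)} = - \frac{\left(F - 1772\right) \left(s - 360\right)}{3} = - \frac{\left(-1772 + F\right) \left(-360 + s\right)}{3}$)
$\frac{W{\left(805,U \right)} + 4673199}{-4232841 - 2489338} = \frac{\left(-212640 + 120 \cdot 805 + \frac{1772}{3} \cdot 0 - \frac{805}{3} \cdot 0\right) + 4673199}{-4232841 - 2489338} = \frac{\left(-212640 + 96600 + 0 + 0\right) + 4673199}{-6722179} = \left(-116040 + 4673199\right) \left(- \frac{1}{6722179}\right) = 4557159 \left(- \frac{1}{6722179}\right) = - \frac{4557159}{6722179}$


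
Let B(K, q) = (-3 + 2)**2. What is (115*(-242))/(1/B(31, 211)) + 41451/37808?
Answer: -1052155189/37808 ≈ -27829.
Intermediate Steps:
B(K, q) = 1 (B(K, q) = (-1)**2 = 1)
(115*(-242))/(1/B(31, 211)) + 41451/37808 = (115*(-242))/(1/1) + 41451/37808 = -27830/1 + 41451*(1/37808) = -27830*1 + 41451/37808 = -27830 + 41451/37808 = -1052155189/37808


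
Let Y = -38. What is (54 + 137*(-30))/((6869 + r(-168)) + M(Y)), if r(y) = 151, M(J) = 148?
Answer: -507/896 ≈ -0.56585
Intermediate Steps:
(54 + 137*(-30))/((6869 + r(-168)) + M(Y)) = (54 + 137*(-30))/((6869 + 151) + 148) = (54 - 4110)/(7020 + 148) = -4056/7168 = -4056*1/7168 = -507/896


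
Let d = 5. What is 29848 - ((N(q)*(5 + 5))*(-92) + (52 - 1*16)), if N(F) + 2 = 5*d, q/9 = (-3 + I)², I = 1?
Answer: 50972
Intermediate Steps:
q = 36 (q = 9*(-3 + 1)² = 9*(-2)² = 9*4 = 36)
N(F) = 23 (N(F) = -2 + 5*5 = -2 + 25 = 23)
29848 - ((N(q)*(5 + 5))*(-92) + (52 - 1*16)) = 29848 - ((23*(5 + 5))*(-92) + (52 - 1*16)) = 29848 - ((23*10)*(-92) + (52 - 16)) = 29848 - (230*(-92) + 36) = 29848 - (-21160 + 36) = 29848 - 1*(-21124) = 29848 + 21124 = 50972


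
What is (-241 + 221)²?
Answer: 400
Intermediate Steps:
(-241 + 221)² = (-20)² = 400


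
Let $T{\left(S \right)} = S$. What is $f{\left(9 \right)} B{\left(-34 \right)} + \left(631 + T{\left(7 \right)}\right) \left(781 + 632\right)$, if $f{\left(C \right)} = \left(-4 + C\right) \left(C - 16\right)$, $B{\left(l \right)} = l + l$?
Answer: $903874$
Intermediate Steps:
$B{\left(l \right)} = 2 l$
$f{\left(C \right)} = \left(-16 + C\right) \left(-4 + C\right)$ ($f{\left(C \right)} = \left(-4 + C\right) \left(-16 + C\right) = \left(-16 + C\right) \left(-4 + C\right)$)
$f{\left(9 \right)} B{\left(-34 \right)} + \left(631 + T{\left(7 \right)}\right) \left(781 + 632\right) = \left(64 + 9^{2} - 180\right) 2 \left(-34\right) + \left(631 + 7\right) \left(781 + 632\right) = \left(64 + 81 - 180\right) \left(-68\right) + 638 \cdot 1413 = \left(-35\right) \left(-68\right) + 901494 = 2380 + 901494 = 903874$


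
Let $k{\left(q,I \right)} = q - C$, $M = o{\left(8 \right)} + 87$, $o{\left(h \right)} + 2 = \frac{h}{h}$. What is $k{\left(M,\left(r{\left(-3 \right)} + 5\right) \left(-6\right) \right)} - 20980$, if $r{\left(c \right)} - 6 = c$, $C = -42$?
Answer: $-20852$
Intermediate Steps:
$r{\left(c \right)} = 6 + c$
$o{\left(h \right)} = -1$ ($o{\left(h \right)} = -2 + \frac{h}{h} = -2 + 1 = -1$)
$M = 86$ ($M = -1 + 87 = 86$)
$k{\left(q,I \right)} = 42 + q$ ($k{\left(q,I \right)} = q - -42 = q + 42 = 42 + q$)
$k{\left(M,\left(r{\left(-3 \right)} + 5\right) \left(-6\right) \right)} - 20980 = \left(42 + 86\right) - 20980 = 128 - 20980 = -20852$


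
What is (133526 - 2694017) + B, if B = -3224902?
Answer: -5785393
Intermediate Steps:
(133526 - 2694017) + B = (133526 - 2694017) - 3224902 = -2560491 - 3224902 = -5785393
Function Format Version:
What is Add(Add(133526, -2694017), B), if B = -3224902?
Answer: -5785393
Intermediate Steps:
Add(Add(133526, -2694017), B) = Add(Add(133526, -2694017), -3224902) = Add(-2560491, -3224902) = -5785393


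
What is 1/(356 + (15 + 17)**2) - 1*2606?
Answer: -3596279/1380 ≈ -2606.0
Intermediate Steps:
1/(356 + (15 + 17)**2) - 1*2606 = 1/(356 + 32**2) - 2606 = 1/(356 + 1024) - 2606 = 1/1380 - 2606 = -3596279/1380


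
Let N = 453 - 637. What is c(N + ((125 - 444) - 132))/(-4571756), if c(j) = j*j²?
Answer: 256047875/4571756 ≈ 56.006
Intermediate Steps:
N = -184
c(j) = j³
c(N + ((125 - 444) - 132))/(-4571756) = (-184 + ((125 - 444) - 132))³/(-4571756) = (-184 + (-319 - 132))³*(-1/4571756) = (-184 - 451)³*(-1/4571756) = (-635)³*(-1/4571756) = -256047875*(-1/4571756) = 256047875/4571756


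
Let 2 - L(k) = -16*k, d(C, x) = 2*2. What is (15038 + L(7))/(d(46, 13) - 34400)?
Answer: -3788/8599 ≈ -0.44052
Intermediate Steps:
d(C, x) = 4
L(k) = 2 + 16*k (L(k) = 2 - (-16)*k = 2 + 16*k)
(15038 + L(7))/(d(46, 13) - 34400) = (15038 + (2 + 16*7))/(4 - 34400) = (15038 + (2 + 112))/(-34396) = (15038 + 114)*(-1/34396) = 15152*(-1/34396) = -3788/8599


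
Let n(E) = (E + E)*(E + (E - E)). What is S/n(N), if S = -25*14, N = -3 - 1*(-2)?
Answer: -175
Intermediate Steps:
N = -1 (N = -3 + 2 = -1)
n(E) = 2*E² (n(E) = (2*E)*(E + 0) = (2*E)*E = 2*E²)
S = -350
S/n(N) = -350/(2*(-1)²) = -350/(2*1) = -350/2 = -350*½ = -175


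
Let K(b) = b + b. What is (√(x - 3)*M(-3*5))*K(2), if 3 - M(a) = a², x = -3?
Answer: -888*I*√6 ≈ -2175.1*I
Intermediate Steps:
K(b) = 2*b
M(a) = 3 - a²
(√(x - 3)*M(-3*5))*K(2) = (√(-3 - 3)*(3 - (-3*5)²))*(2*2) = (√(-6)*(3 - 1*(-15)²))*4 = ((I*√6)*(3 - 1*225))*4 = ((I*√6)*(3 - 225))*4 = ((I*√6)*(-222))*4 = -222*I*√6*4 = -888*I*√6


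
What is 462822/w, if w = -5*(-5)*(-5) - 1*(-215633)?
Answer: 77137/35918 ≈ 2.1476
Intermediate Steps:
w = 215508 (w = 25*(-5) + 215633 = -125 + 215633 = 215508)
462822/w = 462822/215508 = 462822*(1/215508) = 77137/35918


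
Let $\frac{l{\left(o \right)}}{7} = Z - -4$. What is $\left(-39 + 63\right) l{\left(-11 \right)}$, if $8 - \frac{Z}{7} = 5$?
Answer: $4200$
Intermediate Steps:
$Z = 21$ ($Z = 56 - 35 = 21$)
$l{\left(o \right)} = 175$ ($l{\left(o \right)} = 7 \left(21 - -4\right) = 7 \left(21 + 4\right) = 7 \cdot 25 = 175$)
$\left(-39 + 63\right) l{\left(-11 \right)} = \left(-39 + 63\right) 175 = 24 \cdot 175 = 4200$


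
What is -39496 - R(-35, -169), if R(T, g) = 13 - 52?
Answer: -39457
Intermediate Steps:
R(T, g) = -39
-39496 - R(-35, -169) = -39496 - 1*(-39) = -39496 + 39 = -39457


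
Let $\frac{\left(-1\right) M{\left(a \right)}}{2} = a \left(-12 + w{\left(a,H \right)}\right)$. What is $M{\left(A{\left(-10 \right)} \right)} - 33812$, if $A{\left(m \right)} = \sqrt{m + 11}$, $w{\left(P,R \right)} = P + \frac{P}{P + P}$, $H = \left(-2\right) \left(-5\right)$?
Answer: $-33791$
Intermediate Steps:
$H = 10$
$w{\left(P,R \right)} = \frac{1}{2} + P$ ($w{\left(P,R \right)} = P + \frac{P}{2 P} = P + \frac{1}{2 P} P = P + \frac{1}{2} = \frac{1}{2} + P$)
$A{\left(m \right)} = \sqrt{11 + m}$
$M{\left(a \right)} = - 2 a \left(- \frac{23}{2} + a\right)$ ($M{\left(a \right)} = - 2 a \left(-12 + \left(\frac{1}{2} + a\right)\right) = - 2 a \left(- \frac{23}{2} + a\right)$)
$M{\left(A{\left(-10 \right)} \right)} - 33812 = \sqrt{11 - 10} \left(23 - 2 \sqrt{11 - 10}\right) - 33812 = \sqrt{1} \left(23 - 2 \sqrt{1}\right) - 33812 = 1 \left(23 - 2\right) - 33812 = 1 \cdot 21 - 33812 = 21 - 33812 = -33791$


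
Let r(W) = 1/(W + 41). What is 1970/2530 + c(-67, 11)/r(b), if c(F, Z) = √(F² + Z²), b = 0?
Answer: 197/253 + 41*√4610 ≈ 2784.6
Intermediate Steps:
r(W) = 1/(41 + W)
1970/2530 + c(-67, 11)/r(b) = 1970/2530 + √((-67)² + 11²)/(1/(41 + 0)) = 1970*(1/2530) + √(4489 + 121)/(1/41) = 197/253 + √4610/(1/41) = 197/253 + √4610*41 = 197/253 + 41*√4610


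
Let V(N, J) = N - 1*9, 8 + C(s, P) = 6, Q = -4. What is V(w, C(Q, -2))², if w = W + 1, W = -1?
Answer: 81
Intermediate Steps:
C(s, P) = -2 (C(s, P) = -8 + 6 = -2)
w = 0 (w = -1 + 1 = 0)
V(N, J) = -9 + N (V(N, J) = N - 9 = -9 + N)
V(w, C(Q, -2))² = (-9 + 0)² = (-9)² = 81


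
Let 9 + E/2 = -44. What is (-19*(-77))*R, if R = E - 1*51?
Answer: -229691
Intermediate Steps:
E = -106 (E = -18 + 2*(-44) = -18 - 88 = -106)
R = -157 (R = -106 - 1*51 = -106 - 51 = -157)
(-19*(-77))*R = -19*(-77)*(-157) = 1463*(-157) = -229691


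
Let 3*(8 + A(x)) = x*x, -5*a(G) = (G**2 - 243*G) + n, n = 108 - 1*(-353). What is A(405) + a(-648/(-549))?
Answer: 1016426226/18605 ≈ 54632.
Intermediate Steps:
n = 461 (n = 108 + 353 = 461)
a(G) = -461/5 - G**2/5 + 243*G/5 (a(G) = -((G**2 - 243*G) + 461)/5 = -(461 + G**2 - 243*G)/5 = -461/5 - G**2/5 + 243*G/5)
A(x) = -8 + x**2/3 (A(x) = -8 + (x*x)/3 = -8 + x**2/3)
A(405) + a(-648/(-549)) = (-8 + (1/3)*405**2) + (-461/5 - (-648/(-549))**2/5 + 243*(-648/(-549))/5) = (-8 + (1/3)*164025) + (-461/5 - (-648*(-1/549))**2/5 + 243*(-648*(-1/549))/5) = (-8 + 54675) + (-461/5 - (72/61)**2/5 + (243/5)*(72/61)) = 54667 + (-461/5 - 1/5*5184/3721 + 17496/305) = 54667 + (-461/5 - 5184/18605 + 17496/305) = 54667 - 653309/18605 = 1016426226/18605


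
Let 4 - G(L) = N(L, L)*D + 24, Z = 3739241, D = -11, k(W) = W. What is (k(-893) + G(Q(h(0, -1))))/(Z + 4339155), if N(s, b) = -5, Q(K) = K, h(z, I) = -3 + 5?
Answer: -242/2019599 ≈ -0.00011983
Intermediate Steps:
h(z, I) = 2
G(L) = -75 (G(L) = 4 - (-5*(-11) + 24) = 4 - (55 + 24) = 4 - 1*79 = 4 - 79 = -75)
(k(-893) + G(Q(h(0, -1))))/(Z + 4339155) = (-893 - 75)/(3739241 + 4339155) = -968/8078396 = -968*1/8078396 = -242/2019599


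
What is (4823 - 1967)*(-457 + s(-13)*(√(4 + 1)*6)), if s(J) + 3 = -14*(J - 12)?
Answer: -1305192 + 5946192*√5 ≈ 1.1991e+7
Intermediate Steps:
s(J) = 165 - 14*J (s(J) = -3 - 14*(J - 12) = -3 - 14*(-12 + J) = -3 + (168 - 14*J) = 165 - 14*J)
(4823 - 1967)*(-457 + s(-13)*(√(4 + 1)*6)) = (4823 - 1967)*(-457 + (165 - 14*(-13))*(√(4 + 1)*6)) = 2856*(-457 + (165 + 182)*(√5*6)) = 2856*(-457 + 347*(6*√5)) = 2856*(-457 + 2082*√5) = -1305192 + 5946192*√5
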